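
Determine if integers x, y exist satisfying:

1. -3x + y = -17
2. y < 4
Yes

Take x = 0, y = -17. Substituting into each constraint:
  (1) -3(0) + (-17) = -17 ✓
  (2) -17 < 4 ✓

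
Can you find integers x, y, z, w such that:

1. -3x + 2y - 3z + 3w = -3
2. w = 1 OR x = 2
Yes

Take x = 2, y = 0, z = -1, w = 0. Substituting into each constraint:
  (1) -3(2) + 2(0) - 3(-1) + 3(0) = -3 ✓
  (2) x = 2, target 2 ✓ (second branch holds)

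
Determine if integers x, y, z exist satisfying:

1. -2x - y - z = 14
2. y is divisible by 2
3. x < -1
Yes

Take x = -7, y = 0, z = 0. Substituting into each constraint:
  (1) -2(-7) + 0 + 0 = 14 ✓
  (2) 0 = 2 × 0, remainder 0 ✓
  (3) -7 < -1 ✓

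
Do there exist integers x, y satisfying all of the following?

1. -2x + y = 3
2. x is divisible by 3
Yes

Take x = 0, y = 3. Substituting into each constraint:
  (1) -2(0) + 3 = 3 ✓
  (2) 0 = 3 × 0, remainder 0 ✓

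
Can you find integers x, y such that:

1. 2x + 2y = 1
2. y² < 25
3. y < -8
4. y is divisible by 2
No

Even the single constraint (2x + 2y = 1) is infeasible over the integers.

  - 2x + 2y = 1: every term on the left is divisible by 2, so the LHS ≡ 0 (mod 2), but the RHS 1 is not — no integer solution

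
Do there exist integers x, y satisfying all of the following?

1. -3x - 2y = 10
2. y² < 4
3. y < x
No

The full constraint system is jointly infeasible over the integers. Each constraint and what it forces:

  - -3x - 2y = 10: is a linear equation tying the variables together
  - y² < 4: restricts y to |y| ≤ 1
  - y < x: bounds one variable relative to another variable

Propagating the comparison: x > y and y ≥ -1 give x ≥ 0. Range argument: with x ∈ [0, ∞], y ∈ [-1, 1], the left side of the equation is at most 2, but the right side is 10 > 2. No integer solution exists.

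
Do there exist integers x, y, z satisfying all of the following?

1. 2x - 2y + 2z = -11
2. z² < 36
No

Even the single constraint (2x - 2y + 2z = -11) is infeasible over the integers.

  - 2x - 2y + 2z = -11: every term on the left is divisible by 2, so the LHS ≡ 0 (mod 2), but the RHS -11 is not — no integer solution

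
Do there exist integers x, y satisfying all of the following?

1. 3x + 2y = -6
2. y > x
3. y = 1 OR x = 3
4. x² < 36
No

A contradictory subset is {3x + 2y = -6, y > x, y = 1 OR x = 3}. No integer assignment can satisfy these jointly:

  - 3x + 2y = -6: is a linear equation tying the variables together
  - y > x: bounds one variable relative to another variable
  - y = 1 OR x = 3: forces a choice: either y = 1 or x = 3

Split on the disjunction (y = 1 OR x = 3):
  • If y = 1: with y = 1, every remaining term of the linear equation is divisible by 3, so the left side is ≡ 0 (mod 3); but the right side -8 ≡ 1 (mod 3). No integers can satisfy it.
  • If x = 3: with x = 3, every remaining term of the linear equation is divisible by 2, so the left side is ≡ 0 (mod 2); but the right side -15 ≡ 1 (mod 2). No integers can satisfy it.
Both branches are infeasible, so the system has no integer solution.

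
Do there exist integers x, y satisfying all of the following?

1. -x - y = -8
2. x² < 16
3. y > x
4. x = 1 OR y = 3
Yes

Take x = 1, y = 7. Substituting into each constraint:
  (1) (-1) + (-7) = -8 ✓
  (2) x² = (1)² = 1, and 1 < 16 ✓
  (3) 7 > 1 ✓
  (4) x = 1, target 1 ✓ (first branch holds)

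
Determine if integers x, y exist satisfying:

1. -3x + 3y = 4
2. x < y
No

Even the single constraint (-3x + 3y = 4) is infeasible over the integers.

  - -3x + 3y = 4: every term on the left is divisible by 3, so the LHS ≡ 0 (mod 3), but the RHS 4 is not — no integer solution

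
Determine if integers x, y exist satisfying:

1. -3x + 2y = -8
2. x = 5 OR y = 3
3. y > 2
No

The full constraint system is jointly infeasible over the integers. Each constraint and what it forces:

  - -3x + 2y = -8: is a linear equation tying the variables together
  - x = 5 OR y = 3: forces a choice: either x = 5 or y = 3
  - y > 2: bounds one variable relative to a constant

Split on the disjunction (x = 5 OR y = 3):
  • If x = 5: with x = 5, every remaining term of the linear equation is divisible by 2, so the left side is ≡ 0 (mod 2); but the right side 7 ≡ 1 (mod 2). No integers can satisfy it.
  • If y = 3: with y = 3, every remaining term of the linear equation is divisible by 3, so the left side is ≡ 0 (mod 3); but the right side -14 ≡ 1 (mod 3). No integers can satisfy it.
Both branches are infeasible, so the system has no integer solution.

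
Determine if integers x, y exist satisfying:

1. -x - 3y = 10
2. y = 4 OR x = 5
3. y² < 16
No

The full constraint system is jointly infeasible over the integers. Each constraint and what it forces:

  - -x - 3y = 10: is a linear equation tying the variables together
  - y = 4 OR x = 5: forces a choice: either y = 4 or x = 5
  - y² < 16: restricts y to |y| ≤ 3

Split on the disjunction (y = 4 OR x = 5):
  • If y = 4: this contradicts y² < 16, which requires |y| ≤ 3.
  • If x = 5: the equation forces y = -5, but y² < 16 requires |y| ≤ 3.
Both branches are infeasible, so the system has no integer solution.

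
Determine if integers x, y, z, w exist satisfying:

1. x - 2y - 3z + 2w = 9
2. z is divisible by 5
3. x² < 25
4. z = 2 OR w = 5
Yes

Take x = -2, y = -8, z = 5, w = 5. Substituting into each constraint:
  (1) (-2) - 2(-8) - 3(5) + 2(5) = 9 ✓
  (2) 5 = 5 × 1, remainder 0 ✓
  (3) x² = (-2)² = 4, and 4 < 25 ✓
  (4) w = 5, target 5 ✓ (second branch holds)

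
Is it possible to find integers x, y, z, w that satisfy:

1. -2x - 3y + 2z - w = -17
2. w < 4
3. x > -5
Yes

Take x = 1, y = 5, z = 0, w = 0. Substituting into each constraint:
  (1) -2(1) - 3(5) + 2(0) + 0 = -17 ✓
  (2) 0 < 4 ✓
  (3) 1 > -5 ✓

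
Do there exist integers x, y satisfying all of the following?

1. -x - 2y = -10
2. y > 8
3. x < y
Yes

Take x = -8, y = 9. Substituting into each constraint:
  (1) 8 - 2(9) = -10 ✓
  (2) 9 > 8 ✓
  (3) -8 < 9 ✓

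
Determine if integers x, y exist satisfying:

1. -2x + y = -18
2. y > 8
Yes

Take x = 14, y = 10. Substituting into each constraint:
  (1) -2(14) + 10 = -18 ✓
  (2) 10 > 8 ✓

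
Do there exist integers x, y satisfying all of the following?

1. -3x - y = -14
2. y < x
Yes

Take x = 4, y = 2. Substituting into each constraint:
  (1) -3(4) + (-2) = -14 ✓
  (2) 2 < 4 ✓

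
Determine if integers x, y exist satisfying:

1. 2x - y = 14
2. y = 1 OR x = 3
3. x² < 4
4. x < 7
No

The full constraint system is jointly infeasible over the integers. Each constraint and what it forces:

  - 2x - y = 14: is a linear equation tying the variables together
  - y = 1 OR x = 3: forces a choice: either y = 1 or x = 3
  - x² < 4: restricts x to |x| ≤ 1
  - x < 7: bounds one variable relative to a constant

Split on the disjunction (y = 1 OR x = 3):
  • If y = 1: with y = 1, every remaining term of the linear equation is divisible by 2, so the left side is ≡ 0 (mod 2); but the right side 15 ≡ 1 (mod 2). No integers can satisfy it.
  • If x = 3: this contradicts x² < 4, which requires |x| ≤ 1.
Both branches are infeasible, so the system has no integer solution.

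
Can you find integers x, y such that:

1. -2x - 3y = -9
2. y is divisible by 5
Yes

Take x = 12, y = -5. Substituting into each constraint:
  (1) -2(12) - 3(-5) = -9 ✓
  (2) -5 = 5 × -1, remainder 0 ✓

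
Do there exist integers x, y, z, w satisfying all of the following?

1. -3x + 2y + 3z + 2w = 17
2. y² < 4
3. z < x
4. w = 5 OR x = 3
Yes

Take x = 3, y = 0, z = 2, w = 10. Substituting into each constraint:
  (1) -3(3) + 2(0) + 3(2) + 2(10) = 17 ✓
  (2) y² = (0)² = 0, and 0 < 4 ✓
  (3) 2 < 3 ✓
  (4) x = 3, target 3 ✓ (second branch holds)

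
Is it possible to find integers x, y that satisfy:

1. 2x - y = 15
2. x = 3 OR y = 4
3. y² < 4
No

The full constraint system is jointly infeasible over the integers. Each constraint and what it forces:

  - 2x - y = 15: is a linear equation tying the variables together
  - x = 3 OR y = 4: forces a choice: either x = 3 or y = 4
  - y² < 4: restricts y to |y| ≤ 1

Split on the disjunction (x = 3 OR y = 4):
  • If x = 3: the equation forces y = -9, but y² < 4 requires |y| ≤ 1.
  • If y = 4: this contradicts y² < 4, which requires |y| ≤ 1.
Both branches are infeasible, so the system has no integer solution.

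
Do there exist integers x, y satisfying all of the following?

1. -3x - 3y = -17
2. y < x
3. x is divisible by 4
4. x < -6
No

Even the single constraint (-3x - 3y = -17) is infeasible over the integers.

  - -3x - 3y = -17: every term on the left is divisible by 3, so the LHS ≡ 0 (mod 3), but the RHS -17 is not — no integer solution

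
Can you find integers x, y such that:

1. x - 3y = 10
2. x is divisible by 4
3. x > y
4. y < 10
Yes

Take x = 4, y = -2. Substituting into each constraint:
  (1) 4 - 3(-2) = 10 ✓
  (2) 4 = 4 × 1, remainder 0 ✓
  (3) 4 > -2 ✓
  (4) -2 < 10 ✓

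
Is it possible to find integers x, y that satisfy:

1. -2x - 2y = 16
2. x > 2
Yes

Take x = 3, y = -11. Substituting into each constraint:
  (1) -2(3) - 2(-11) = 16 ✓
  (2) 3 > 2 ✓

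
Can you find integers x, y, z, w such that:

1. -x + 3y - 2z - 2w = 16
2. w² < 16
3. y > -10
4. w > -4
Yes

Take x = -16, y = 0, z = 0, w = 0. Substituting into each constraint:
  (1) 16 + 3(0) - 2(0) - 2(0) = 16 ✓
  (2) w² = (0)² = 0, and 0 < 16 ✓
  (3) 0 > -10 ✓
  (4) 0 > -4 ✓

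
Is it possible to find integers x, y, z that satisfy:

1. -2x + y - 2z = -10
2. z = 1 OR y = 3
Yes

Take x = 6, y = 4, z = 1. Substituting into each constraint:
  (1) -2(6) + 4 - 2(1) = -10 ✓
  (2) z = 1, target 1 ✓ (first branch holds)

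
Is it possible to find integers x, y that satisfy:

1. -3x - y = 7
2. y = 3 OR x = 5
Yes

Take x = 5, y = -22. Substituting into each constraint:
  (1) -3(5) + 22 = 7 ✓
  (2) x = 5, target 5 ✓ (second branch holds)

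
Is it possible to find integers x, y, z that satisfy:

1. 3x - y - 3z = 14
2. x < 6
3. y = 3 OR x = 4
Yes

Take x = 4, y = 1, z = -1. Substituting into each constraint:
  (1) 3(4) + (-1) - 3(-1) = 14 ✓
  (2) 4 < 6 ✓
  (3) x = 4, target 4 ✓ (second branch holds)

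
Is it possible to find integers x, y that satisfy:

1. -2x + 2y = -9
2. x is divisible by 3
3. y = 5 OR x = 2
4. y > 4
No

Even the single constraint (-2x + 2y = -9) is infeasible over the integers.

  - -2x + 2y = -9: every term on the left is divisible by 2, so the LHS ≡ 0 (mod 2), but the RHS -9 is not — no integer solution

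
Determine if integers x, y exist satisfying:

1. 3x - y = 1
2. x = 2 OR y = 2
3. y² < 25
Yes

Take x = 1, y = 2. Substituting into each constraint:
  (1) 3(1) + (-2) = 1 ✓
  (2) y = 2, target 2 ✓ (second branch holds)
  (3) y² = (2)² = 4, and 4 < 25 ✓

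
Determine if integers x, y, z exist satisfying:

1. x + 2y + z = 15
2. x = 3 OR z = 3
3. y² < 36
Yes

Take x = 3, y = 5, z = 2. Substituting into each constraint:
  (1) 3 + 2(5) + 2 = 15 ✓
  (2) x = 3, target 3 ✓ (first branch holds)
  (3) y² = (5)² = 25, and 25 < 36 ✓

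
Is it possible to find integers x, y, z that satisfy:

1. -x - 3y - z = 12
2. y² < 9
Yes

Take x = 0, y = 0, z = -12. Substituting into each constraint:
  (1) 0 - 3(0) + 12 = 12 ✓
  (2) y² = (0)² = 0, and 0 < 9 ✓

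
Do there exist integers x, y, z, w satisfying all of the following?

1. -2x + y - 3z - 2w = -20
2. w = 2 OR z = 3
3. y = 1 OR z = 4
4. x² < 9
Yes

Take x = 2, y = 0, z = 4, w = 2. Substituting into each constraint:
  (1) -2(2) + 0 - 3(4) - 2(2) = -20 ✓
  (2) w = 2, target 2 ✓ (first branch holds)
  (3) z = 4, target 4 ✓ (second branch holds)
  (4) x² = (2)² = 4, and 4 < 9 ✓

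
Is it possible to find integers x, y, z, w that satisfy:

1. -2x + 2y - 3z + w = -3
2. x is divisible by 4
Yes

Take x = 0, y = 0, z = 1, w = 0. Substituting into each constraint:
  (1) -2(0) + 2(0) - 3(1) + 0 = -3 ✓
  (2) 0 = 4 × 0, remainder 0 ✓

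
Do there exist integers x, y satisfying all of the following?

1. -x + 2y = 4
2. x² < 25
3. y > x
Yes

Take x = 2, y = 3. Substituting into each constraint:
  (1) (-2) + 2(3) = 4 ✓
  (2) x² = (2)² = 4, and 4 < 25 ✓
  (3) 3 > 2 ✓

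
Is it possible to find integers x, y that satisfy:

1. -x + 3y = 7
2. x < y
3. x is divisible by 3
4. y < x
No

A contradictory subset is {x < y, y < x}. No integer assignment can satisfy these jointly:

  - x < y: bounds one variable relative to another variable
  - y < x: bounds one variable relative to another variable

Direct contradiction: y > x and x > y cannot both hold.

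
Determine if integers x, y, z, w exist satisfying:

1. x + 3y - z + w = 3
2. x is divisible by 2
Yes

Take x = 0, y = 0, z = -3, w = 0. Substituting into each constraint:
  (1) 0 + 3(0) + 3 + 0 = 3 ✓
  (2) 0 = 2 × 0, remainder 0 ✓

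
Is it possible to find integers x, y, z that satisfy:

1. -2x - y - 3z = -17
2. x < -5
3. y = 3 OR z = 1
Yes

Take x = -8, y = 3, z = 10. Substituting into each constraint:
  (1) -2(-8) + (-3) - 3(10) = -17 ✓
  (2) -8 < -5 ✓
  (3) y = 3, target 3 ✓ (first branch holds)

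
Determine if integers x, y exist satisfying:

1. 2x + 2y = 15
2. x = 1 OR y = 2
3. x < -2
No

Even the single constraint (2x + 2y = 15) is infeasible over the integers.

  - 2x + 2y = 15: every term on the left is divisible by 2, so the LHS ≡ 0 (mod 2), but the RHS 15 is not — no integer solution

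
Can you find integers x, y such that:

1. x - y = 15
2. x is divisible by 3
Yes

Take x = 0, y = -15. Substituting into each constraint:
  (1) 0 + 15 = 15 ✓
  (2) 0 = 3 × 0, remainder 0 ✓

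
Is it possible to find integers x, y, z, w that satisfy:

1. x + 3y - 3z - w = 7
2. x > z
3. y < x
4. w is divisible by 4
Yes

Take x = 0, y = -1, z = -2, w = -4. Substituting into each constraint:
  (1) 0 + 3(-1) - 3(-2) + 4 = 7 ✓
  (2) 0 > -2 ✓
  (3) -1 < 0 ✓
  (4) -4 = 4 × -1, remainder 0 ✓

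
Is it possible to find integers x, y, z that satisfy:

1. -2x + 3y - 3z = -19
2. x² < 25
Yes

Take x = 2, y = 0, z = 5. Substituting into each constraint:
  (1) -2(2) + 3(0) - 3(5) = -19 ✓
  (2) x² = (2)² = 4, and 4 < 25 ✓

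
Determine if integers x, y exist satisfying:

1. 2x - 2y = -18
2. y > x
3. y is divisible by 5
Yes

Take x = -9, y = 0. Substituting into each constraint:
  (1) 2(-9) - 2(0) = -18 ✓
  (2) 0 > -9 ✓
  (3) 0 = 5 × 0, remainder 0 ✓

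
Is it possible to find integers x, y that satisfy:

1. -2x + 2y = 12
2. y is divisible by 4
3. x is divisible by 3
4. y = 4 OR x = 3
No

The full constraint system is jointly infeasible over the integers. Each constraint and what it forces:

  - -2x + 2y = 12: is a linear equation tying the variables together
  - y is divisible by 4: restricts y to multiples of 4
  - x is divisible by 3: restricts x to multiples of 3
  - y = 4 OR x = 3: forces a choice: either y = 4 or x = 3

Split on the disjunction (y = 4 OR x = 3):
  • If y = 4: with y = 4, writing x = 3x', every remaining term of the linear equation is divisible by 6, so the left side is ≡ 0 (mod 6); but the right side 4 ≡ 4 (mod 6). No integers can satisfy it.
  • If x = 3: with x = 3, writing y = 4y', every remaining term of the linear equation is divisible by 8, so the left side is ≡ 0 (mod 8); but the right side 18 ≡ 2 (mod 8). No integers can satisfy it.
Both branches are infeasible, so the system has no integer solution.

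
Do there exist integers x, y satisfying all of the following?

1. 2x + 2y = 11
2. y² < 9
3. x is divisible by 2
No

Even the single constraint (2x + 2y = 11) is infeasible over the integers.

  - 2x + 2y = 11: every term on the left is divisible by 2, so the LHS ≡ 0 (mod 2), but the RHS 11 is not — no integer solution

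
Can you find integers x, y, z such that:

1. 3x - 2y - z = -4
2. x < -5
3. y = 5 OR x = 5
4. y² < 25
No

A contradictory subset is {x < -5, y = 5 OR x = 5, y² < 25}. No integer assignment can satisfy these jointly:

  - x < -5: bounds one variable relative to a constant
  - y = 5 OR x = 5: forces a choice: either y = 5 or x = 5
  - y² < 25: restricts y to |y| ≤ 4

Split on the disjunction (y = 5 OR x = 5):
  • If y = 5: this contradicts y² < 25, which requires |y| ≤ 4.
  • If x = 5: this contradicts the bound x ≤ -6.
Both branches are infeasible, so the system has no integer solution.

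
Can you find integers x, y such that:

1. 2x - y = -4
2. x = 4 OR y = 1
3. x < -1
No

The full constraint system is jointly infeasible over the integers. Each constraint and what it forces:

  - 2x - y = -4: is a linear equation tying the variables together
  - x = 4 OR y = 1: forces a choice: either x = 4 or y = 1
  - x < -1: bounds one variable relative to a constant

Split on the disjunction (x = 4 OR y = 1):
  • If x = 4: this contradicts the bound x ≤ -2.
  • If y = 1: with y = 1, every remaining term of the linear equation is divisible by 2, so the left side is ≡ 0 (mod 2); but the right side -3 ≡ 1 (mod 2). No integers can satisfy it.
Both branches are infeasible, so the system has no integer solution.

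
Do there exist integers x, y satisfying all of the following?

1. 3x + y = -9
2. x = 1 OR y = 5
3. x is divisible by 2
No

The full constraint system is jointly infeasible over the integers. Each constraint and what it forces:

  - 3x + y = -9: is a linear equation tying the variables together
  - x = 1 OR y = 5: forces a choice: either x = 1 or y = 5
  - x is divisible by 2: restricts x to multiples of 2

Split on the disjunction (x = 1 OR y = 5):
  • If x = 1: this contradicts the divisibility constraint — 1 is not a multiple of 2.
  • If y = 5: with y = 5, writing x = 2x', every remaining term of the linear equation is divisible by 6, so the left side is ≡ 0 (mod 6); but the right side -14 ≡ 4 (mod 6). No integers can satisfy it.
Both branches are infeasible, so the system has no integer solution.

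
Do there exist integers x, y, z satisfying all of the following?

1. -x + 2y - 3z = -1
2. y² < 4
Yes

Take x = 0, y = 1, z = 1. Substituting into each constraint:
  (1) 0 + 2(1) - 3(1) = -1 ✓
  (2) y² = (1)² = 1, and 1 < 4 ✓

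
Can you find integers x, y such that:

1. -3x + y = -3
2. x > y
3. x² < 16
Yes

Take x = 1, y = 0. Substituting into each constraint:
  (1) -3(1) + 0 = -3 ✓
  (2) 1 > 0 ✓
  (3) x² = (1)² = 1, and 1 < 16 ✓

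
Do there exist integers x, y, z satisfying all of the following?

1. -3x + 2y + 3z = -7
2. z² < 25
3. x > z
Yes

Take x = 0, y = -2, z = -1. Substituting into each constraint:
  (1) -3(0) + 2(-2) + 3(-1) = -7 ✓
  (2) z² = (-1)² = 1, and 1 < 25 ✓
  (3) 0 > -1 ✓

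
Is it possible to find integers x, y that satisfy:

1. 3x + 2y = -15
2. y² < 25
Yes

Take x = -5, y = 0. Substituting into each constraint:
  (1) 3(-5) + 2(0) = -15 ✓
  (2) y² = (0)² = 0, and 0 < 25 ✓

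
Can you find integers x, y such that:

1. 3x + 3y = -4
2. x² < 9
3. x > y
No

Even the single constraint (3x + 3y = -4) is infeasible over the integers.

  - 3x + 3y = -4: every term on the left is divisible by 3, so the LHS ≡ 0 (mod 3), but the RHS -4 is not — no integer solution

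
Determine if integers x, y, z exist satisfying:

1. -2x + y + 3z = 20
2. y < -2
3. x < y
Yes

Take x = -4, y = -3, z = 5. Substituting into each constraint:
  (1) -2(-4) + (-3) + 3(5) = 20 ✓
  (2) -3 < -2 ✓
  (3) -4 < -3 ✓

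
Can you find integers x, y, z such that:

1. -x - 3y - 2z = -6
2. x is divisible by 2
Yes

Take x = 0, y = 2, z = 0. Substituting into each constraint:
  (1) 0 - 3(2) - 2(0) = -6 ✓
  (2) 0 = 2 × 0, remainder 0 ✓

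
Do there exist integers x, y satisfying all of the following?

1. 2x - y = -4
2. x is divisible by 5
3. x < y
Yes

Take x = 0, y = 4. Substituting into each constraint:
  (1) 2(0) + (-4) = -4 ✓
  (2) 0 = 5 × 0, remainder 0 ✓
  (3) 0 < 4 ✓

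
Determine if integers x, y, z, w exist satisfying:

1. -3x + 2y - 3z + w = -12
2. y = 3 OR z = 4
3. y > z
Yes

Take x = 4, y = 3, z = 2, w = 0. Substituting into each constraint:
  (1) -3(4) + 2(3) - 3(2) + 0 = -12 ✓
  (2) y = 3, target 3 ✓ (first branch holds)
  (3) 3 > 2 ✓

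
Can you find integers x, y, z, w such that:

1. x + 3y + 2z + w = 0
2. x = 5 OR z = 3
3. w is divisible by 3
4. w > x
Yes

Take x = 5, y = -1, z = -4, w = 6. Substituting into each constraint:
  (1) 5 + 3(-1) + 2(-4) + 6 = 0 ✓
  (2) x = 5, target 5 ✓ (first branch holds)
  (3) 6 = 3 × 2, remainder 0 ✓
  (4) 6 > 5 ✓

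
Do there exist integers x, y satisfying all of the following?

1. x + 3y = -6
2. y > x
Yes

Take x = -3, y = -1. Substituting into each constraint:
  (1) (-3) + 3(-1) = -6 ✓
  (2) -1 > -3 ✓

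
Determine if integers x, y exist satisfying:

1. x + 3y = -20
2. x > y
Yes

Take x = 1, y = -7. Substituting into each constraint:
  (1) 1 + 3(-7) = -20 ✓
  (2) 1 > -7 ✓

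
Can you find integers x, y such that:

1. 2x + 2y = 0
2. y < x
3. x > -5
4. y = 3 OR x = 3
Yes

Take x = 3, y = -3. Substituting into each constraint:
  (1) 2(3) + 2(-3) = 0 ✓
  (2) -3 < 3 ✓
  (3) 3 > -5 ✓
  (4) x = 3, target 3 ✓ (second branch holds)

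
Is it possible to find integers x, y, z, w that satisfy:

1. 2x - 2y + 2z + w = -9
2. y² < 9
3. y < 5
Yes

Take x = 0, y = 0, z = -5, w = 1. Substituting into each constraint:
  (1) 2(0) - 2(0) + 2(-5) + 1 = -9 ✓
  (2) y² = (0)² = 0, and 0 < 9 ✓
  (3) 0 < 5 ✓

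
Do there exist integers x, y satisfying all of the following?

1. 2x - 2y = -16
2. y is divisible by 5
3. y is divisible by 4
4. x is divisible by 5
No

A contradictory subset is {2x - 2y = -16, y is divisible by 5, x is divisible by 5}. No integer assignment can satisfy these jointly:

  - 2x - 2y = -16: is a linear equation tying the variables together
  - y is divisible by 5: restricts y to multiples of 5
  - x is divisible by 5: restricts x to multiples of 5

Modular obstruction: writing x = 5x' and writing y = 5y', every remaining term of the linear equation is divisible by 10, so the left side is ≡ 0 (mod 10); but the right side -16 ≡ 4 (mod 10). No integers can satisfy it.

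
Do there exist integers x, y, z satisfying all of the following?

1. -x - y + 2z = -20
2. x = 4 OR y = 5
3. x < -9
Yes

Take x = -11, y = 5, z = -13. Substituting into each constraint:
  (1) 11 + (-5) + 2(-13) = -20 ✓
  (2) y = 5, target 5 ✓ (second branch holds)
  (3) -11 < -9 ✓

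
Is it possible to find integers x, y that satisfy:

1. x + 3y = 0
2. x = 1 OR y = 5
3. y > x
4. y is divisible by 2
No

The full constraint system is jointly infeasible over the integers. Each constraint and what it forces:

  - x + 3y = 0: is a linear equation tying the variables together
  - x = 1 OR y = 5: forces a choice: either x = 1 or y = 5
  - y > x: bounds one variable relative to another variable
  - y is divisible by 2: restricts y to multiples of 2

Split on the disjunction (x = 1 OR y = 5):
  • If x = 1: with x = 1, writing y = 2y', every remaining term of the linear equation is divisible by 6, so the left side is ≡ 0 (mod 6); but the right side -1 ≡ 5 (mod 6). No integers can satisfy it.
  • If y = 5: this contradicts the divisibility constraint — 5 is not a multiple of 2.
Both branches are infeasible, so the system has no integer solution.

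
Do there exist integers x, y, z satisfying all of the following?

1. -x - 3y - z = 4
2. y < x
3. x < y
No

A contradictory subset is {y < x, x < y}. No integer assignment can satisfy these jointly:

  - y < x: bounds one variable relative to another variable
  - x < y: bounds one variable relative to another variable

Direct contradiction: x > y and y > x cannot both hold.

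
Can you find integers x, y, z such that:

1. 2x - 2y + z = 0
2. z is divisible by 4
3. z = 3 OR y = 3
Yes

Take x = 1, y = 3, z = 4. Substituting into each constraint:
  (1) 2(1) - 2(3) + 4 = 0 ✓
  (2) 4 = 4 × 1, remainder 0 ✓
  (3) y = 3, target 3 ✓ (second branch holds)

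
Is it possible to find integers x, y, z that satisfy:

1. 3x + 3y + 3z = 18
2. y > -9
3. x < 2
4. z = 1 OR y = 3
Yes

Take x = 0, y = 3, z = 3. Substituting into each constraint:
  (1) 3(0) + 3(3) + 3(3) = 18 ✓
  (2) 3 > -9 ✓
  (3) 0 < 2 ✓
  (4) y = 3, target 3 ✓ (second branch holds)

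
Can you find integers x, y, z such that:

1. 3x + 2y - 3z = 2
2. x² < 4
Yes

Take x = 0, y = 1, z = 0. Substituting into each constraint:
  (1) 3(0) + 2(1) - 3(0) = 2 ✓
  (2) x² = (0)² = 0, and 0 < 4 ✓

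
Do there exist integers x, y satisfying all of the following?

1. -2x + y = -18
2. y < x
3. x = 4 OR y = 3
Yes

Take x = 4, y = -10. Substituting into each constraint:
  (1) -2(4) + (-10) = -18 ✓
  (2) -10 < 4 ✓
  (3) x = 4, target 4 ✓ (first branch holds)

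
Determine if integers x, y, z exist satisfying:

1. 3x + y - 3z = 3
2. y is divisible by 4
Yes

Take x = 1, y = 0, z = 0. Substituting into each constraint:
  (1) 3(1) + 0 - 3(0) = 3 ✓
  (2) 0 = 4 × 0, remainder 0 ✓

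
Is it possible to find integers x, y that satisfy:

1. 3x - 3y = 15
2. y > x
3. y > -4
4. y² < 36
No

A contradictory subset is {3x - 3y = 15, y > x}. No integer assignment can satisfy these jointly:

  - 3x - 3y = 15: is a linear equation tying the variables together
  - y > x: bounds one variable relative to another variable

From the equation, x − y = 5, i.e. y − x = -5; but y > x requires y − x ≥ 1. Contradiction.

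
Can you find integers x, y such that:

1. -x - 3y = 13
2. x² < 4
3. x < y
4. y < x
No

A contradictory subset is {x < y, y < x}. No integer assignment can satisfy these jointly:

  - x < y: bounds one variable relative to another variable
  - y < x: bounds one variable relative to another variable

Direct contradiction: y > x and x > y cannot both hold.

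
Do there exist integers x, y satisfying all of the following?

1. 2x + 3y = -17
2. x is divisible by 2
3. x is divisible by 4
Yes

Take x = 8, y = -11. Substituting into each constraint:
  (1) 2(8) + 3(-11) = -17 ✓
  (2) 8 = 2 × 4, remainder 0 ✓
  (3) 8 = 4 × 2, remainder 0 ✓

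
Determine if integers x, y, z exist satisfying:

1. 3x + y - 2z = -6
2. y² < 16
Yes

Take x = -2, y = 0, z = 0. Substituting into each constraint:
  (1) 3(-2) + 0 - 2(0) = -6 ✓
  (2) y² = (0)² = 0, and 0 < 16 ✓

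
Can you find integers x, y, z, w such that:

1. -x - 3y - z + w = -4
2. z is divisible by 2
Yes

Take x = 1, y = 1, z = 0, w = 0. Substituting into each constraint:
  (1) (-1) - 3(1) + 0 + 0 = -4 ✓
  (2) 0 = 2 × 0, remainder 0 ✓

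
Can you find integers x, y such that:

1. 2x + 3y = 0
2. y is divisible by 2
Yes

Take x = 0, y = 0. Substituting into each constraint:
  (1) 2(0) + 3(0) = 0 ✓
  (2) 0 = 2 × 0, remainder 0 ✓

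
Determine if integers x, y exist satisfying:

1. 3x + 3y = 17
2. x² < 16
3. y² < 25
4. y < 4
No

Even the single constraint (3x + 3y = 17) is infeasible over the integers.

  - 3x + 3y = 17: every term on the left is divisible by 3, so the LHS ≡ 0 (mod 3), but the RHS 17 is not — no integer solution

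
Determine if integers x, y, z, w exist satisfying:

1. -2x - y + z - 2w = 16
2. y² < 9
Yes

Take x = -8, y = 0, z = 0, w = 0. Substituting into each constraint:
  (1) -2(-8) + 0 + 0 - 2(0) = 16 ✓
  (2) y² = (0)² = 0, and 0 < 9 ✓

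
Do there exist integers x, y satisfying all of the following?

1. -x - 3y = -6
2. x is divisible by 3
Yes

Take x = 0, y = 2. Substituting into each constraint:
  (1) 0 - 3(2) = -6 ✓
  (2) 0 = 3 × 0, remainder 0 ✓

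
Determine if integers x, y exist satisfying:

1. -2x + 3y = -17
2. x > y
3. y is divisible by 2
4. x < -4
No

A contradictory subset is {-2x + 3y = -17, y is divisible by 2}. No integer assignment can satisfy these jointly:

  - -2x + 3y = -17: is a linear equation tying the variables together
  - y is divisible by 2: restricts y to multiples of 2

Modular obstruction: writing y = 2y', every remaining term of the linear equation is divisible by 2, so the left side is ≡ 0 (mod 2); but the right side -17 ≡ 1 (mod 2). No integers can satisfy it.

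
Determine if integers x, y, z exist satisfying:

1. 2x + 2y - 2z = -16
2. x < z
Yes

Take x = 0, y = -7, z = 1. Substituting into each constraint:
  (1) 2(0) + 2(-7) - 2(1) = -16 ✓
  (2) 0 < 1 ✓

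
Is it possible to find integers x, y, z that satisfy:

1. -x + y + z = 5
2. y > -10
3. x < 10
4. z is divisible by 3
Yes

Take x = -5, y = 0, z = 0. Substituting into each constraint:
  (1) 5 + 0 + 0 = 5 ✓
  (2) 0 > -10 ✓
  (3) -5 < 10 ✓
  (4) 0 = 3 × 0, remainder 0 ✓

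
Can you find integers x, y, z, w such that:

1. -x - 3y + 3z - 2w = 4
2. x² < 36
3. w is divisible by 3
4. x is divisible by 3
No

A contradictory subset is {-x - 3y + 3z - 2w = 4, w is divisible by 3, x is divisible by 3}. No integer assignment can satisfy these jointly:

  - -x - 3y + 3z - 2w = 4: is a linear equation tying the variables together
  - w is divisible by 3: restricts w to multiples of 3
  - x is divisible by 3: restricts x to multiples of 3

Modular obstruction: writing x = 3x' and writing w = 3w', every remaining term of the linear equation is divisible by 3, so the left side is ≡ 0 (mod 3); but the right side 4 ≡ 1 (mod 3). No integers can satisfy it.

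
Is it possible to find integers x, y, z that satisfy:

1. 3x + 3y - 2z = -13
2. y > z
Yes

Take x = -6, y = 3, z = 2. Substituting into each constraint:
  (1) 3(-6) + 3(3) - 2(2) = -13 ✓
  (2) 3 > 2 ✓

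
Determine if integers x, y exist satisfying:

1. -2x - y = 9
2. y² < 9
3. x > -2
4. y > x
No

A contradictory subset is {-2x - y = 9, x > -2, y > x}. No integer assignment can satisfy these jointly:

  - -2x - y = 9: is a linear equation tying the variables together
  - x > -2: bounds one variable relative to a constant
  - y > x: bounds one variable relative to another variable

Propagating the comparison: y > x and x ≥ -1 give y ≥ 0. Range argument: with x ∈ [-1, ∞], y ∈ [0, ∞], the left side of the equation is at most 2, but the right side is 9 > 2. No integer solution exists.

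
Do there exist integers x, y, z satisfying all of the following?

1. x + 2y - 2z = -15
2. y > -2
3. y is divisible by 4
Yes

Take x = -15, y = 0, z = 0. Substituting into each constraint:
  (1) (-15) + 2(0) - 2(0) = -15 ✓
  (2) 0 > -2 ✓
  (3) 0 = 4 × 0, remainder 0 ✓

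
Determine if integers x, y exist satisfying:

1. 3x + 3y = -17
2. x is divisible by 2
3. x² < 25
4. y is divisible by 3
No

Even the single constraint (3x + 3y = -17) is infeasible over the integers.

  - 3x + 3y = -17: every term on the left is divisible by 3, so the LHS ≡ 0 (mod 3), but the RHS -17 is not — no integer solution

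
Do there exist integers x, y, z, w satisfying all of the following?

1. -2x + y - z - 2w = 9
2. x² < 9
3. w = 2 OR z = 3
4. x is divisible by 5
Yes

Take x = 0, y = 13, z = 0, w = 2. Substituting into each constraint:
  (1) -2(0) + 13 + 0 - 2(2) = 9 ✓
  (2) x² = (0)² = 0, and 0 < 9 ✓
  (3) w = 2, target 2 ✓ (first branch holds)
  (4) 0 = 5 × 0, remainder 0 ✓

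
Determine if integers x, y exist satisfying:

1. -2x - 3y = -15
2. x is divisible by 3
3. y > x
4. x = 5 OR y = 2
No

A contradictory subset is {-2x - 3y = -15, y > x, x = 5 OR y = 2}. No integer assignment can satisfy these jointly:

  - -2x - 3y = -15: is a linear equation tying the variables together
  - y > x: bounds one variable relative to another variable
  - x = 5 OR y = 2: forces a choice: either x = 5 or y = 2

Split on the disjunction (x = 5 OR y = 2):
  • If x = 5: with x = 5, every remaining term of the linear equation is divisible by 3, so the left side is ≡ 0 (mod 3); but the right side -5 ≡ 1 (mod 3). No integers can satisfy it.
  • If y = 2: with y = 2, every remaining term of the linear equation is divisible by 2, so the left side is ≡ 0 (mod 2); but the right side -9 ≡ 1 (mod 2). No integers can satisfy it.
Both branches are infeasible, so the system has no integer solution.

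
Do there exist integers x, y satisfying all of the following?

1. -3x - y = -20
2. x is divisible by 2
Yes

Take x = 0, y = 20. Substituting into each constraint:
  (1) -3(0) + (-20) = -20 ✓
  (2) 0 = 2 × 0, remainder 0 ✓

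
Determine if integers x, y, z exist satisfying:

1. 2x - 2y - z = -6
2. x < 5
Yes

Take x = 0, y = 3, z = 0. Substituting into each constraint:
  (1) 2(0) - 2(3) + 0 = -6 ✓
  (2) 0 < 5 ✓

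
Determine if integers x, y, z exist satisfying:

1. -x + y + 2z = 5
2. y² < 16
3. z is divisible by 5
Yes

Take x = -3, y = 2, z = 0. Substituting into each constraint:
  (1) 3 + 2 + 2(0) = 5 ✓
  (2) y² = (2)² = 4, and 4 < 16 ✓
  (3) 0 = 5 × 0, remainder 0 ✓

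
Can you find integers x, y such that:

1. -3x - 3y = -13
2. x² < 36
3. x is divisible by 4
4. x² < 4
No

Even the single constraint (-3x - 3y = -13) is infeasible over the integers.

  - -3x - 3y = -13: every term on the left is divisible by 3, so the LHS ≡ 0 (mod 3), but the RHS -13 is not — no integer solution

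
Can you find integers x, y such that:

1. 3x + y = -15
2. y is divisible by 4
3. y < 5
Yes

Take x = -5, y = 0. Substituting into each constraint:
  (1) 3(-5) + 0 = -15 ✓
  (2) 0 = 4 × 0, remainder 0 ✓
  (3) 0 < 5 ✓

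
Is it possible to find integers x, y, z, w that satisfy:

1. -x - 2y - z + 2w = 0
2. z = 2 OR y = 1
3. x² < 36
Yes

Take x = 0, y = 1, z = -2, w = 0. Substituting into each constraint:
  (1) 0 - 2(1) + 2 + 2(0) = 0 ✓
  (2) y = 1, target 1 ✓ (second branch holds)
  (3) x² = (0)² = 0, and 0 < 36 ✓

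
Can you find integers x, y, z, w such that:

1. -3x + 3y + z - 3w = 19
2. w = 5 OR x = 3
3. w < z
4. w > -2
Yes

Take x = 0, y = 9, z = 7, w = 5. Substituting into each constraint:
  (1) -3(0) + 3(9) + 7 - 3(5) = 19 ✓
  (2) w = 5, target 5 ✓ (first branch holds)
  (3) 5 < 7 ✓
  (4) 5 > -2 ✓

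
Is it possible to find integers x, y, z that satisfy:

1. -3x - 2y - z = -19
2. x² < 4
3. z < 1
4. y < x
No

The full constraint system is jointly infeasible over the integers. Each constraint and what it forces:

  - -3x - 2y - z = -19: is a linear equation tying the variables together
  - x² < 4: restricts x to |x| ≤ 1
  - z < 1: bounds one variable relative to a constant
  - y < x: bounds one variable relative to another variable

Propagating the comparison: y < x and x ≤ 1 give y ≤ 0. Range argument: with x ∈ [-1, 1], y ∈ [−∞, 0], z ∈ [−∞, 0], the left side of the equation is at least -3, but the right side is -19 < -3. No integer solution exists.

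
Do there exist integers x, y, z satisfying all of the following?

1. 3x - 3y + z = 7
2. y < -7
Yes

Take x = -6, y = -8, z = 1. Substituting into each constraint:
  (1) 3(-6) - 3(-8) + 1 = 7 ✓
  (2) -8 < -7 ✓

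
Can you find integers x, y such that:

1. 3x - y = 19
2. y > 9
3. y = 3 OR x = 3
No

The full constraint system is jointly infeasible over the integers. Each constraint and what it forces:

  - 3x - y = 19: is a linear equation tying the variables together
  - y > 9: bounds one variable relative to a constant
  - y = 3 OR x = 3: forces a choice: either y = 3 or x = 3

Split on the disjunction (y = 3 OR x = 3):
  • If y = 3: this contradicts the bound y ≥ 10.
  • If x = 3: the equation forces y = -10, which contradicts the bound y ≥ 10.
Both branches are infeasible, so the system has no integer solution.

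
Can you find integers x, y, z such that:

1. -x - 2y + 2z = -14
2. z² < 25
Yes

Take x = 14, y = 0, z = 0. Substituting into each constraint:
  (1) (-14) - 2(0) + 2(0) = -14 ✓
  (2) z² = (0)² = 0, and 0 < 25 ✓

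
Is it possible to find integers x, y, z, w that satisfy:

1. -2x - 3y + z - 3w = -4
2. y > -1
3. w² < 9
Yes

Take x = 2, y = 0, z = 0, w = 0. Substituting into each constraint:
  (1) -2(2) - 3(0) + 0 - 3(0) = -4 ✓
  (2) 0 > -1 ✓
  (3) w² = (0)² = 0, and 0 < 9 ✓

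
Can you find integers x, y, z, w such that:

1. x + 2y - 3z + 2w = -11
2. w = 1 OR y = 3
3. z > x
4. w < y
Yes

Take x = -1, y = 3, z = 0, w = -8. Substituting into each constraint:
  (1) (-1) + 2(3) - 3(0) + 2(-8) = -11 ✓
  (2) y = 3, target 3 ✓ (second branch holds)
  (3) 0 > -1 ✓
  (4) -8 < 3 ✓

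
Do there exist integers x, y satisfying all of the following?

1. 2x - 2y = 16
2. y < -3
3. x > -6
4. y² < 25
Yes

Take x = 4, y = -4. Substituting into each constraint:
  (1) 2(4) - 2(-4) = 16 ✓
  (2) -4 < -3 ✓
  (3) 4 > -6 ✓
  (4) y² = (-4)² = 16, and 16 < 25 ✓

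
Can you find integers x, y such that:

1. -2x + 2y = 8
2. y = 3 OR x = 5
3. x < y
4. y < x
No

A contradictory subset is {x < y, y < x}. No integer assignment can satisfy these jointly:

  - x < y: bounds one variable relative to another variable
  - y < x: bounds one variable relative to another variable

Direct contradiction: y > x and x > y cannot both hold.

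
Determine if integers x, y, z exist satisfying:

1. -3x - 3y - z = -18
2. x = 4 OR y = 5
Yes

Take x = 0, y = 5, z = 3. Substituting into each constraint:
  (1) -3(0) - 3(5) + (-3) = -18 ✓
  (2) y = 5, target 5 ✓ (second branch holds)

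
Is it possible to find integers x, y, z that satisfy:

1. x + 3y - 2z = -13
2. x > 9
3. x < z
Yes

Take x = 11, y = 0, z = 12. Substituting into each constraint:
  (1) 11 + 3(0) - 2(12) = -13 ✓
  (2) 11 > 9 ✓
  (3) 11 < 12 ✓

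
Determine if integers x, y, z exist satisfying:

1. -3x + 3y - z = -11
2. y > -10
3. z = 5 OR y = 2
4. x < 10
Yes

Take x = 0, y = -2, z = 5. Substituting into each constraint:
  (1) -3(0) + 3(-2) + (-5) = -11 ✓
  (2) -2 > -10 ✓
  (3) z = 5, target 5 ✓ (first branch holds)
  (4) 0 < 10 ✓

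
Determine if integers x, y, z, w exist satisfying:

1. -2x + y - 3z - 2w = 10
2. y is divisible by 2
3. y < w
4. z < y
Yes

Take x = -3, y = 0, z = -2, w = 1. Substituting into each constraint:
  (1) -2(-3) + 0 - 3(-2) - 2(1) = 10 ✓
  (2) 0 = 2 × 0, remainder 0 ✓
  (3) 0 < 1 ✓
  (4) -2 < 0 ✓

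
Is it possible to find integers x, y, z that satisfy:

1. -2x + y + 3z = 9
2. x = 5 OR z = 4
Yes

Take x = 2, y = 1, z = 4. Substituting into each constraint:
  (1) -2(2) + 1 + 3(4) = 9 ✓
  (2) z = 4, target 4 ✓ (second branch holds)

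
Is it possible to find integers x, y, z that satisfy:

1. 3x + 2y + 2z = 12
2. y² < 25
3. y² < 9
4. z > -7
Yes

Take x = 4, y = 0, z = 0. Substituting into each constraint:
  (1) 3(4) + 2(0) + 2(0) = 12 ✓
  (2) y² = (0)² = 0, and 0 < 25 ✓
  (3) y² = (0)² = 0, and 0 < 9 ✓
  (4) 0 > -7 ✓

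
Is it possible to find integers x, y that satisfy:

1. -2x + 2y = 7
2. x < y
No

Even the single constraint (-2x + 2y = 7) is infeasible over the integers.

  - -2x + 2y = 7: every term on the left is divisible by 2, so the LHS ≡ 0 (mod 2), but the RHS 7 is not — no integer solution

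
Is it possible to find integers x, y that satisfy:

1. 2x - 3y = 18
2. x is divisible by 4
Yes

Take x = 0, y = -6. Substituting into each constraint:
  (1) 2(0) - 3(-6) = 18 ✓
  (2) 0 = 4 × 0, remainder 0 ✓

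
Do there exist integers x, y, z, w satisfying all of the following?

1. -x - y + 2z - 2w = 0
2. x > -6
Yes

Take x = 0, y = 0, z = 0, w = 0. Substituting into each constraint:
  (1) 0 + 0 + 2(0) - 2(0) = 0 ✓
  (2) 0 > -6 ✓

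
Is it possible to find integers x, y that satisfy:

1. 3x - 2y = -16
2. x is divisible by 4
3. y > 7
Yes

Take x = 0, y = 8. Substituting into each constraint:
  (1) 3(0) - 2(8) = -16 ✓
  (2) 0 = 4 × 0, remainder 0 ✓
  (3) 8 > 7 ✓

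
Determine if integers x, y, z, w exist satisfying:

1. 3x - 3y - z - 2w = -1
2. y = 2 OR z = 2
Yes

Take x = 0, y = 2, z = 3, w = -4. Substituting into each constraint:
  (1) 3(0) - 3(2) + (-3) - 2(-4) = -1 ✓
  (2) y = 2, target 2 ✓ (first branch holds)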